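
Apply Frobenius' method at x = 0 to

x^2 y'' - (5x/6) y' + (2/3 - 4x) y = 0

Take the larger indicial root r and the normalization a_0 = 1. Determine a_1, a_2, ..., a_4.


Write in Frobenius form y'' + (p(x)/x) y' + (q(x)/x^2) y = 0:
  p(x) = -5/6,  q(x) = 2/3 - 4x.
Indicial equation: r(r-1) + (-5/6) r + (2/3) = 0 -> roots r_1 = 4/3, r_2 = 1/2.
Take r = r_1 = 4/3. Let y(x) = x^r sum_{n>=0} a_n x^n with a_0 = 1.
Substitute y = x^r sum a_n x^n and match x^{r+n}. The recurrence is
  D(n) a_n - 4 a_{n-1} = 0,  where D(n) = (r+n)(r+n-1) + (-5/6)(r+n) + (2/3).
  a_n = 4 / D(n) * a_{n-1}.
Since the indicial polynomial factors as (r - r_1)(r - r_2), D(n) = (r_1 + n - r_1)(r_1 + n - r_2) = n(n + 5/6).
Evaluating step by step (a_0 = 1):
  n = 1: D(1) = 1(1 + 5/6) = 11/6; numerator = 4(1) = 4; a_1 = (4)/(11/6) = 24/11
  n = 2: D(2) = 2(2 + 5/6) = 17/3; numerator = 4(24/11) = 96/11; a_2 = (96/11)/(17/3) = 288/187
  n = 3: D(3) = 3(3 + 5/6) = 23/2; numerator = 4(288/187) = 1152/187; a_3 = (1152/187)/(23/2) = 2304/4301
  n = 4: D(4) = 4(4 + 5/6) = 58/3; numerator = 4(2304/4301) = 9216/4301; a_4 = (9216/4301)/(58/3) = 13824/124729

r = 4/3; a_0 = 1; a_1 = 24/11; a_2 = 288/187; a_3 = 2304/4301; a_4 = 13824/124729


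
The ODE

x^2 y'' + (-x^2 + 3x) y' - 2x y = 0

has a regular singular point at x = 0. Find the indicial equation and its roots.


Divide by x^2 to reach normal form y'' + P_1(x) y' + P_2(x) y = 0 with P_1(x) = -1 + 3/x and P_2(x) = -2/x.
x = 0 is a singular point because the y'-coefficient -1 + 3/x has a pole at x = 0 and the y-coefficient -2/x has a pole at x = 0.
It is a regular singular point because x P_1(x) = p(x) = 3 - x and x^2 P_2(x) = q(x) = -2x are polynomials, hence analytic at x = 0.
p(0) = 3,  q(0) = 0.
Indicial equation: r(r-1) + p(0) r + q(0) = 0, i.e. r^2 + (p(0) - 1) r + q(0) = 0, i.e. r^2 + 2 r = 0.
Discriminant: (2)^2 - 4(0) = 4, so r = (-2 ± 2)/2.
Solving: r_1 = 0, r_2 = -2.

indicial: r^2 + 2 r = 0; roots r_1 = 0, r_2 = -2


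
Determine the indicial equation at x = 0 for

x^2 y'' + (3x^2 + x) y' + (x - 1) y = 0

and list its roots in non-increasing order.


Divide by x^2 to reach normal form y'' + P_1(x) y' + P_2(x) y = 0 with P_1(x) = 3 + 1/x and P_2(x) = 1/x - 1/x^2.
x = 0 is a singular point because the y'-coefficient 3 + 1/x has a pole at x = 0 and the y-coefficient 1/x - 1/x^2 has a pole at x = 0.
It is a regular singular point because x P_1(x) = p(x) = 3x + 1 and x^2 P_2(x) = q(x) = x - 1 are polynomials, hence analytic at x = 0.
p(0) = 1,  q(0) = -1.
Indicial equation: r(r-1) + p(0) r + q(0) = 0, i.e. r^2 + (p(0) - 1) r + q(0) = 0, i.e. r^2 - 1 = 0.
Discriminant: (0)^2 - 4(-1) = 4, so r = (0 ± 2)/2.
Solving: r_1 = 1, r_2 = -1.

indicial: r^2 - 1 = 0; roots r_1 = 1, r_2 = -1


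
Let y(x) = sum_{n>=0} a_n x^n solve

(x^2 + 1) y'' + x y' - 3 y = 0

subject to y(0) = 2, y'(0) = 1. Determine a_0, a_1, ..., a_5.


Ansatz: y(x) = sum_{n>=0} a_n x^n, so y'(x) = sum_{n>=1} n a_n x^(n-1) and y''(x) = sum_{n>=2} n(n-1) a_n x^(n-2).
Substitute into P(x) y'' + Q(x) y' + R(x) y = 0 with P(x) = x^2 + 1, Q(x) = x, R(x) = -3, and match powers of x.
Initial conditions: a_0 = 2, a_1 = 1.
Setting the coefficient of each power of x to zero and solving order by order (substituting the coefficients already found):
  x^0: 2 a_2 - 3 a_0 = 0  ->  2 a_2 = 3 a_0 = 6  ->  a_2 = 3
  x^1: 6 a_3 - 2 a_1 = 0  ->  6 a_3 = 2 a_1 = 2  ->  a_3 = 1/3
  x^2: 12 a_4 + a_2 = 0  ->  12 a_4 = -a_2 = -3  ->  a_4 = -1/4
  x^3: 20 a_5 + 6 a_3 = 0  ->  20 a_5 = -6 a_3 = -2  ->  a_5 = -1/10
Truncated series: y(x) = 2 + x + 3 x^2 + (1/3) x^3 - (1/4) x^4 - (1/10) x^5 + O(x^6).

a_0 = 2; a_1 = 1; a_2 = 3; a_3 = 1/3; a_4 = -1/4; a_5 = -1/10


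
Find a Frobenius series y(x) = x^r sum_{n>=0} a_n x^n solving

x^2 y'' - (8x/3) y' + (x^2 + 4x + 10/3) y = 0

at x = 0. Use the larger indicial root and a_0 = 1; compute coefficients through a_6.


Write in Frobenius form y'' + (p(x)/x) y' + (q(x)/x^2) y = 0:
  p(x) = -8/3,  q(x) = x^2 + 4x + 10/3.
Indicial equation: r(r-1) + (-8/3) r + (10/3) = 0 -> roots r_1 = 2, r_2 = 5/3.
Take r = r_1 = 2. Let y(x) = x^r sum_{n>=0} a_n x^n with a_0 = 1.
Substitute y = x^r sum a_n x^n and match x^{r+n}. The recurrence is
  D(n) a_n + 4 a_{n-1} + 1 a_{n-2} = 0,  where D(n) = (r+n)(r+n-1) + (-8/3)(r+n) + (10/3).
  a_n = [-4 a_{n-1} - 1 a_{n-2}] / D(n).
Since the indicial polynomial factors as (r - r_1)(r - r_2), D(n) = (r_1 + n - r_1)(r_1 + n - r_2) = n(n + 1/3).
Evaluating step by step (a_0 = 1):
  n = 1: D(1) = 1(1 + 1/3) = 4/3; numerator = -4(1) = -4; a_1 = (-4)/(4/3) = -3
  n = 2: D(2) = 2(2 + 1/3) = 14/3; numerator = -4(-3) - 1(1) = 11; a_2 = (11)/(14/3) = 33/14
  n = 3: D(3) = 3(3 + 1/3) = 10; numerator = -4(33/14) - 1(-3) = -45/7; a_3 = (-45/7)/(10) = -9/14
  n = 4: D(4) = 4(4 + 1/3) = 52/3; numerator = -4(-9/14) - 1(33/14) = 3/14; a_4 = (3/14)/(52/3) = 9/728
  n = 5: D(5) = 5(5 + 1/3) = 80/3; numerator = -4(9/728) - 1(-9/14) = 54/91; a_5 = (54/91)/(80/3) = 81/3640
  n = 6: D(6) = 6(6 + 1/3) = 38; numerator = -4(81/3640) - 1(9/728) = -369/3640; a_6 = (-369/3640)/(38) = -369/138320

r = 2; a_0 = 1; a_1 = -3; a_2 = 33/14; a_3 = -9/14; a_4 = 9/728; a_5 = 81/3640; a_6 = -369/138320


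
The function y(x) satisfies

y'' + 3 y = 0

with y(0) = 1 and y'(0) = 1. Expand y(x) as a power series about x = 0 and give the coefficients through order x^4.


Ansatz: y(x) = sum_{n>=0} a_n x^n, so y'(x) = sum_{n>=1} n a_n x^(n-1) and y''(x) = sum_{n>=2} n(n-1) a_n x^(n-2).
Substitute into P(x) y'' + Q(x) y' + R(x) y = 0 with P(x) = 1, Q(x) = 0, R(x) = 3, and match powers of x.
Initial conditions: a_0 = 1, a_1 = 1.
Setting the coefficient of each power of x to zero and solving order by order (substituting the coefficients already found):
  x^0: 2 a_2 + 3 a_0 = 0  ->  2 a_2 = -3 a_0 = -3  ->  a_2 = -3/2
  x^1: 6 a_3 + 3 a_1 = 0  ->  6 a_3 = -3 a_1 = -3  ->  a_3 = -1/2
  x^2: 12 a_4 + 3 a_2 = 0  ->  12 a_4 = -3 a_2 = 9/2  ->  a_4 = 3/8
Truncated series: y(x) = 1 + x - (3/2) x^2 - (1/2) x^3 + (3/8) x^4 + O(x^5).

a_0 = 1; a_1 = 1; a_2 = -3/2; a_3 = -1/2; a_4 = 3/8


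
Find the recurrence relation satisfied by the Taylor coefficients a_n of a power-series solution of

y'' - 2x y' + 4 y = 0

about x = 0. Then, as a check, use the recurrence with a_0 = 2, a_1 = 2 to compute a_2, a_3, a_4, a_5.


Substitute y = sum_n a_n x^n.
y''(x) has coefficient (n+2)(n+1) a_{n+2} at x^n;
-2 x y'(x) has coefficient -2 n a_n at x^n (shift);
4 y(x) has coefficient 4 a_n at x^n.
Matching x^n: (n+2)(n+1) a_{n+2} + (-2n + 4) a_n = 0.
Thus a_{n+2} = (2n - 4) / ((n+1)(n+2)) * a_n.

Check with a_0 = 2, a_1 = 2 (apply the recurrence for n = 0, 1, 2, 3): a_0 = 2, a_1 = 2, a_2 = -4, a_3 = -2/3, a_4 = 0, a_5 = -1/15.

a_(n+2) = (2n - 4) / ((n+1)(n+2)) * a_n; check: a_0 = 2, a_1 = 2, a_2 = -4, a_3 = -2/3, a_4 = 0, a_5 = -1/15


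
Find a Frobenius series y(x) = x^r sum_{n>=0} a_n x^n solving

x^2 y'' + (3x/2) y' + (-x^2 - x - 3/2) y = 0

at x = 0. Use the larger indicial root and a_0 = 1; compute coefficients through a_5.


Write in Frobenius form y'' + (p(x)/x) y' + (q(x)/x^2) y = 0:
  p(x) = 3/2,  q(x) = -x^2 - x - 3/2.
Indicial equation: r(r-1) + (3/2) r + (-3/2) = 0 -> roots r_1 = 1, r_2 = -3/2.
Take r = r_1 = 1. Let y(x) = x^r sum_{n>=0} a_n x^n with a_0 = 1.
Substitute y = x^r sum a_n x^n and match x^{r+n}. The recurrence is
  D(n) a_n - 1 a_{n-1} - 1 a_{n-2} = 0,  where D(n) = (r+n)(r+n-1) + (3/2)(r+n) + (-3/2).
  a_n = [1 a_{n-1} + 1 a_{n-2}] / D(n).
Since the indicial polynomial factors as (r - r_1)(r - r_2), D(n) = (r_1 + n - r_1)(r_1 + n - r_2) = n(n + 5/2).
Evaluating step by step (a_0 = 1):
  n = 1: D(1) = 1(1 + 5/2) = 7/2; numerator = 1(1) = 1; a_1 = (1)/(7/2) = 2/7
  n = 2: D(2) = 2(2 + 5/2) = 9; numerator = 1(2/7) + 1(1) = 9/7; a_2 = (9/7)/(9) = 1/7
  n = 3: D(3) = 3(3 + 5/2) = 33/2; numerator = 1(1/7) + 1(2/7) = 3/7; a_3 = (3/7)/(33/2) = 2/77
  n = 4: D(4) = 4(4 + 5/2) = 26; numerator = 1(2/77) + 1(1/7) = 13/77; a_4 = (13/77)/(26) = 1/154
  n = 5: D(5) = 5(5 + 5/2) = 75/2; numerator = 1(1/154) + 1(2/77) = 5/154; a_5 = (5/154)/(75/2) = 1/1155

r = 1; a_0 = 1; a_1 = 2/7; a_2 = 1/7; a_3 = 2/77; a_4 = 1/154; a_5 = 1/1155


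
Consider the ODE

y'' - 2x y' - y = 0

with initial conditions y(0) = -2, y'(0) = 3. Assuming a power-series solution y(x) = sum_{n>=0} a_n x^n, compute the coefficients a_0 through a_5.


Ansatz: y(x) = sum_{n>=0} a_n x^n, so y'(x) = sum_{n>=1} n a_n x^(n-1) and y''(x) = sum_{n>=2} n(n-1) a_n x^(n-2).
Substitute into P(x) y'' + Q(x) y' + R(x) y = 0 with P(x) = 1, Q(x) = -2x, R(x) = -1, and match powers of x.
Initial conditions: a_0 = -2, a_1 = 3.
Setting the coefficient of each power of x to zero and solving order by order (substituting the coefficients already found):
  x^0: 2 a_2 - a_0 = 0  ->  2 a_2 = a_0 = -2  ->  a_2 = -1
  x^1: 6 a_3 - 3 a_1 = 0  ->  6 a_3 = 3 a_1 = 9  ->  a_3 = 3/2
  x^2: 12 a_4 - 5 a_2 = 0  ->  12 a_4 = 5 a_2 = -5  ->  a_4 = -5/12
  x^3: 20 a_5 - 7 a_3 = 0  ->  20 a_5 = 7 a_3 = 21/2  ->  a_5 = 21/40
Truncated series: y(x) = -2 + 3 x - x^2 + (3/2) x^3 - (5/12) x^4 + (21/40) x^5 + O(x^6).

a_0 = -2; a_1 = 3; a_2 = -1; a_3 = 3/2; a_4 = -5/12; a_5 = 21/40


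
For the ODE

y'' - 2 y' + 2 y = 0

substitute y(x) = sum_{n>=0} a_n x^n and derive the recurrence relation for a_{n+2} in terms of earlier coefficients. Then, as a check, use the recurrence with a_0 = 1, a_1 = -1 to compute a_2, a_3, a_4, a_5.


Substitute y = sum_n a_n x^n.
y''(x) has coefficient (n+2)(n+1) a_{n+2} at x^n;
-2 y'(x) has coefficient -2 (n+1) a_{n+1} at x^n;
2 y(x) has coefficient 2 a_n at x^n.
Matching x^n: (n+2)(n+1) a_{n+2} - 2 (n+1) a_{n+1} + 2 a_n = 0.
Thus a_{n+2} = [2 (n+1) a_{n+1} - 2 a_n] / ((n+1)(n+2)).

Check with a_0 = 1, a_1 = -1 (apply the recurrence for n = 0, 1, 2, 3): a_0 = 1, a_1 = -1, a_2 = -2, a_3 = -1, a_4 = -1/6, a_5 = 1/30.

a_(n+2) = [2 (n+1) a_(n+1) - 2 a_n] / ((n+1)(n+2)); check: a_0 = 1, a_1 = -1, a_2 = -2, a_3 = -1, a_4 = -1/6, a_5 = 1/30


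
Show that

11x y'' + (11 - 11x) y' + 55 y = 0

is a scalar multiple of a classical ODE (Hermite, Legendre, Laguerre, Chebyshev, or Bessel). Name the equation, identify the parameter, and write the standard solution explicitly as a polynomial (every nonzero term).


All three coefficients share the factor 11; dividing through by 11 gives  x y'' + (1 - x) y' + 5 y = 0.
This matches the Laguerre equation x y'' + (1 - x) y' + n y = 0 with n = 5; the polynomial solution is L_5(x).
With y = sum_k a_k x^k, matching x^k gives (k+1)k a_{k+1} + (k+1) a_{k+1} - k a_k + n a_k = 0, i.e. (k+1)^2 a_{k+1} = (k - n) a_k = (k - 5) a_k. The right side vanishes at k = 5, so the series terminates at degree 5.
Standard normalization L_n(0) = 1 gives a_0 = 1. Work upward with a_{k+1} = (k - 5) a_k / (k+1)^2:
  a_1 = (0 - 5)(1) / 1^2 = -5/1 = -5
  a_2 = (1 - 5)(-5) / 2^2 = 20/4 = 5
  a_3 = (2 - 5)(5) / 3^2 = -15/9 = -5/3
  a_4 = (3 - 5)(-5/3) / 4^2 = (10/3)/16 = 5/24
  a_5 = (4 - 5)(5/24) / 5^2 = (-5/24)/25 = -1/120
Hence L_5(x) = -x^5/120 + 5 x^4/24 - 5 x^3/3 + 5 x^2 - 5 x + 1.

L_5(x); series = -x^5/120 + 5 x^4/24 - 5 x^3/3 + 5 x^2 - 5 x + 1


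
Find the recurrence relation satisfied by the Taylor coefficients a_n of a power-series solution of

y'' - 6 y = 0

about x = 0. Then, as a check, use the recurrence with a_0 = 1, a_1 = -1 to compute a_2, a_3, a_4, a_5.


Substitute y = sum_n a_n x^n into y'' + (const) y = 0.
y''(x) = sum_{n>=0} (n+2)(n+1) a_{n+2} x^n.
The ODE becomes sum_n [(n+2)(n+1) a_{n+2} - 6 a_n] x^n = 0.
Setting each coefficient to zero gives the recurrence:
  (n+2)(n+1) a_{n+2} - 6 a_n = 0,
  a_{n+2} = 6 / ((n+1)(n+2)) a_n.

Check with a_0 = 1, a_1 = -1 (apply the recurrence for n = 0, 1, 2, 3): a_0 = 1, a_1 = -1, a_2 = 3, a_3 = -1, a_4 = 3/2, a_5 = -3/10.

a_{n+2} = 6/((n+1)(n+2)) * a_n; check: a_0 = 1, a_1 = -1, a_2 = 3, a_3 = -1, a_4 = 3/2, a_5 = -3/10


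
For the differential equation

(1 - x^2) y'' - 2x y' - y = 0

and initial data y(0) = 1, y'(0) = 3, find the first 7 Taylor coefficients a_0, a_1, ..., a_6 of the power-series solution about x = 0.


Ansatz: y(x) = sum_{n>=0} a_n x^n, so y'(x) = sum_{n>=1} n a_n x^(n-1) and y''(x) = sum_{n>=2} n(n-1) a_n x^(n-2).
Substitute into P(x) y'' + Q(x) y' + R(x) y = 0 with P(x) = 1 - x^2, Q(x) = -2x, R(x) = -1, and match powers of x.
Initial conditions: a_0 = 1, a_1 = 3.
Setting the coefficient of each power of x to zero and solving order by order (substituting the coefficients already found):
  x^0: 2 a_2 - a_0 = 0  ->  2 a_2 = a_0 = 1  ->  a_2 = 1/2
  x^1: 6 a_3 - 3 a_1 = 0  ->  6 a_3 = 3 a_1 = 9  ->  a_3 = 3/2
  x^2: 12 a_4 - 7 a_2 = 0  ->  12 a_4 = 7 a_2 = 7/2  ->  a_4 = 7/24
  x^3: 20 a_5 - 13 a_3 = 0  ->  20 a_5 = 13 a_3 = 39/2  ->  a_5 = 39/40
  x^4: 30 a_6 - 21 a_4 = 0  ->  30 a_6 = 21 a_4 = 49/8  ->  a_6 = 49/240
Truncated series: y(x) = 1 + 3 x + (1/2) x^2 + (3/2) x^3 + (7/24) x^4 + (39/40) x^5 + (49/240) x^6 + O(x^7).

a_0 = 1; a_1 = 3; a_2 = 1/2; a_3 = 3/2; a_4 = 7/24; a_5 = 39/40; a_6 = 49/240


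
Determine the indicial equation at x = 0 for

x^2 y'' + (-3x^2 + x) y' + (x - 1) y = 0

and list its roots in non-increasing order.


Divide by x^2 to reach normal form y'' + P_1(x) y' + P_2(x) y = 0 with P_1(x) = -3 + 1/x and P_2(x) = 1/x - 1/x^2.
x = 0 is a singular point because the y'-coefficient -3 + 1/x has a pole at x = 0 and the y-coefficient 1/x - 1/x^2 has a pole at x = 0.
It is a regular singular point because x P_1(x) = p(x) = 1 - 3x and x^2 P_2(x) = q(x) = x - 1 are polynomials, hence analytic at x = 0.
p(0) = 1,  q(0) = -1.
Indicial equation: r(r-1) + p(0) r + q(0) = 0, i.e. r^2 + (p(0) - 1) r + q(0) = 0, i.e. r^2 - 1 = 0.
Discriminant: (0)^2 - 4(-1) = 4, so r = (0 ± 2)/2.
Solving: r_1 = 1, r_2 = -1.

indicial: r^2 - 1 = 0; roots r_1 = 1, r_2 = -1


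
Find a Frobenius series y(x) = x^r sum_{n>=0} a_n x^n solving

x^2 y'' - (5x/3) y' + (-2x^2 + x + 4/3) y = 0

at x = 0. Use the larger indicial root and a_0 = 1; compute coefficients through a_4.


Write in Frobenius form y'' + (p(x)/x) y' + (q(x)/x^2) y = 0:
  p(x) = -5/3,  q(x) = -2x^2 + x + 4/3.
Indicial equation: r(r-1) + (-5/3) r + (4/3) = 0 -> roots r_1 = 2, r_2 = 2/3.
Take r = r_1 = 2. Let y(x) = x^r sum_{n>=0} a_n x^n with a_0 = 1.
Substitute y = x^r sum a_n x^n and match x^{r+n}. The recurrence is
  D(n) a_n + 1 a_{n-1} - 2 a_{n-2} = 0,  where D(n) = (r+n)(r+n-1) + (-5/3)(r+n) + (4/3).
  a_n = [-1 a_{n-1} + 2 a_{n-2}] / D(n).
Since the indicial polynomial factors as (r - r_1)(r - r_2), D(n) = (r_1 + n - r_1)(r_1 + n - r_2) = n(n + 4/3).
Evaluating step by step (a_0 = 1):
  n = 1: D(1) = 1(1 + 4/3) = 7/3; numerator = -1(1) = -1; a_1 = (-1)/(7/3) = -3/7
  n = 2: D(2) = 2(2 + 4/3) = 20/3; numerator = -1(-3/7) + 2(1) = 17/7; a_2 = (17/7)/(20/3) = 51/140
  n = 3: D(3) = 3(3 + 4/3) = 13; numerator = -1(51/140) + 2(-3/7) = -171/140; a_3 = (-171/140)/(13) = -171/1820
  n = 4: D(4) = 4(4 + 4/3) = 64/3; numerator = -1(-171/1820) + 2(51/140) = 1497/1820; a_4 = (1497/1820)/(64/3) = 4491/116480

r = 2; a_0 = 1; a_1 = -3/7; a_2 = 51/140; a_3 = -171/1820; a_4 = 4491/116480


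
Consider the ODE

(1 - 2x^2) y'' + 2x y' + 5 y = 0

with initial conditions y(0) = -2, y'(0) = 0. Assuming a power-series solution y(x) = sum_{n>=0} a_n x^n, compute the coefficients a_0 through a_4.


Ansatz: y(x) = sum_{n>=0} a_n x^n, so y'(x) = sum_{n>=1} n a_n x^(n-1) and y''(x) = sum_{n>=2} n(n-1) a_n x^(n-2).
Substitute into P(x) y'' + Q(x) y' + R(x) y = 0 with P(x) = 1 - 2x^2, Q(x) = 2x, R(x) = 5, and match powers of x.
Initial conditions: a_0 = -2, a_1 = 0.
Setting the coefficient of each power of x to zero and solving order by order (substituting the coefficients already found):
  x^0: 2 a_2 + 5 a_0 = 0  ->  2 a_2 = -5 a_0 = 10  ->  a_2 = 5
  x^1: 6 a_3 + 7 a_1 = 0  ->  6 a_3 = -7 a_1 = 0  ->  a_3 = 0
  x^2: 12 a_4 + 5 a_2 = 0  ->  12 a_4 = -5 a_2 = -25  ->  a_4 = -25/12
Truncated series: y(x) = -2 + 5 x^2 - (25/12) x^4 + O(x^5).

a_0 = -2; a_1 = 0; a_2 = 5; a_3 = 0; a_4 = -25/12


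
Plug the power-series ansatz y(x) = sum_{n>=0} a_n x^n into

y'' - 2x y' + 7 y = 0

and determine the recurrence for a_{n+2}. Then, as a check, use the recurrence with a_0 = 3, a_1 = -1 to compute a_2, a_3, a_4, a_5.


Substitute y = sum_n a_n x^n.
y''(x) has coefficient (n+2)(n+1) a_{n+2} at x^n;
-2 x y'(x) has coefficient -2 n a_n at x^n (shift);
7 y(x) has coefficient 7 a_n at x^n.
Matching x^n: (n+2)(n+1) a_{n+2} + (-2n + 7) a_n = 0.
Thus a_{n+2} = (2n - 7) / ((n+1)(n+2)) * a_n.

Check with a_0 = 3, a_1 = -1 (apply the recurrence for n = 0, 1, 2, 3): a_0 = 3, a_1 = -1, a_2 = -21/2, a_3 = 5/6, a_4 = 21/8, a_5 = -1/24.

a_(n+2) = (2n - 7) / ((n+1)(n+2)) * a_n; check: a_0 = 3, a_1 = -1, a_2 = -21/2, a_3 = 5/6, a_4 = 21/8, a_5 = -1/24


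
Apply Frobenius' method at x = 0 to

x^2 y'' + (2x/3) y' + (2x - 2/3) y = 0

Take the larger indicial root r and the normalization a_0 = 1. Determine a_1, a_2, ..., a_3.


Write in Frobenius form y'' + (p(x)/x) y' + (q(x)/x^2) y = 0:
  p(x) = 2/3,  q(x) = 2x - 2/3.
Indicial equation: r(r-1) + (2/3) r + (-2/3) = 0 -> roots r_1 = 1, r_2 = -2/3.
Take r = r_1 = 1. Let y(x) = x^r sum_{n>=0} a_n x^n with a_0 = 1.
Substitute y = x^r sum a_n x^n and match x^{r+n}. The recurrence is
  D(n) a_n + 2 a_{n-1} = 0,  where D(n) = (r+n)(r+n-1) + (2/3)(r+n) + (-2/3).
  a_n = -2 / D(n) * a_{n-1}.
Since the indicial polynomial factors as (r - r_1)(r - r_2), D(n) = (r_1 + n - r_1)(r_1 + n - r_2) = n(n + 5/3).
Evaluating step by step (a_0 = 1):
  n = 1: D(1) = 1(1 + 5/3) = 8/3; numerator = -2(1) = -2; a_1 = (-2)/(8/3) = -3/4
  n = 2: D(2) = 2(2 + 5/3) = 22/3; numerator = -2(-3/4) = 3/2; a_2 = (3/2)/(22/3) = 9/44
  n = 3: D(3) = 3(3 + 5/3) = 14; numerator = -2(9/44) = -9/22; a_3 = (-9/22)/(14) = -9/308

r = 1; a_0 = 1; a_1 = -3/4; a_2 = 9/44; a_3 = -9/308


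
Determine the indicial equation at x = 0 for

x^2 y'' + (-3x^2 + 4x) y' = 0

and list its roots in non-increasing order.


Divide by x^2 to reach normal form y'' + P_1(x) y' + P_2(x) y = 0 with P_1(x) = -3 + 4/x and P_2(x) = 0.
x = 0 is a singular point because the y'-coefficient -3 + 4/x has a pole at x = 0.
It is a regular singular point because x P_1(x) = p(x) = 4 - 3x and x^2 P_2(x) = q(x) = 0 are polynomials, hence analytic at x = 0.
p(0) = 4,  q(0) = 0.
Indicial equation: r(r-1) + p(0) r + q(0) = 0, i.e. r^2 + (p(0) - 1) r + q(0) = 0, i.e. r^2 + 3 r = 0.
Discriminant: (3)^2 - 4(0) = 9, so r = (-3 ± 3)/2.
Solving: r_1 = 0, r_2 = -3.

indicial: r^2 + 3 r = 0; roots r_1 = 0, r_2 = -3


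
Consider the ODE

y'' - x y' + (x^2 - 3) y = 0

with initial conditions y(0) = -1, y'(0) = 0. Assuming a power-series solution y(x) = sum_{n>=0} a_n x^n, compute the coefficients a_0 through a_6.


Ansatz: y(x) = sum_{n>=0} a_n x^n, so y'(x) = sum_{n>=1} n a_n x^(n-1) and y''(x) = sum_{n>=2} n(n-1) a_n x^(n-2).
Substitute into P(x) y'' + Q(x) y' + R(x) y = 0 with P(x) = 1, Q(x) = -x, R(x) = x^2 - 3, and match powers of x.
Initial conditions: a_0 = -1, a_1 = 0.
Setting the coefficient of each power of x to zero and solving order by order (substituting the coefficients already found):
  x^0: 2 a_2 - 3 a_0 = 0  ->  2 a_2 = 3 a_0 = -3  ->  a_2 = -3/2
  x^1: 6 a_3 - 4 a_1 = 0  ->  6 a_3 = 4 a_1 = 0  ->  a_3 = 0
  x^2: 12 a_4 - 5 a_2 + a_0 = 0  ->  12 a_4 = 5 a_2 - a_0 = -13/2  ->  a_4 = -13/24
  x^3: 20 a_5 - 6 a_3 + a_1 = 0  ->  20 a_5 = 6 a_3 - a_1 = 0  ->  a_5 = 0
  x^4: 30 a_6 - 7 a_4 + a_2 = 0  ->  30 a_6 = 7 a_4 - a_2 = -55/24  ->  a_6 = -11/144
Truncated series: y(x) = -1 - (3/2) x^2 - (13/24) x^4 - (11/144) x^6 + O(x^7).

a_0 = -1; a_1 = 0; a_2 = -3/2; a_3 = 0; a_4 = -13/24; a_5 = 0; a_6 = -11/144


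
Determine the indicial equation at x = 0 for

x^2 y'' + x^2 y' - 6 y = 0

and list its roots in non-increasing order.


Divide by x^2 to reach normal form y'' + P_1(x) y' + P_2(x) y = 0 with P_1(x) = 1 and P_2(x) = -6/x^2.
x = 0 is a singular point because the y-coefficient -6/x^2 has a pole at x = 0.
It is a regular singular point because x P_1(x) = p(x) = x and x^2 P_2(x) = q(x) = -6 are polynomials, hence analytic at x = 0.
p(0) = 0,  q(0) = -6.
Indicial equation: r(r-1) + p(0) r + q(0) = 0, i.e. r^2 + (p(0) - 1) r + q(0) = 0, i.e. r^2 - 1 r - 6 = 0.
Discriminant: (-1)^2 - 4(-6) = 25, so r = (1 ± 5)/2.
Solving: r_1 = 3, r_2 = -2.

indicial: r^2 - 1 r - 6 = 0; roots r_1 = 3, r_2 = -2


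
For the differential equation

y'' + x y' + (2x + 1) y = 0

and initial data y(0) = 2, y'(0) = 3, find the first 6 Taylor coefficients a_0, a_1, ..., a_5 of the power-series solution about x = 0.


Ansatz: y(x) = sum_{n>=0} a_n x^n, so y'(x) = sum_{n>=1} n a_n x^(n-1) and y''(x) = sum_{n>=2} n(n-1) a_n x^(n-2).
Substitute into P(x) y'' + Q(x) y' + R(x) y = 0 with P(x) = 1, Q(x) = x, R(x) = 2x + 1, and match powers of x.
Initial conditions: a_0 = 2, a_1 = 3.
Setting the coefficient of each power of x to zero and solving order by order (substituting the coefficients already found):
  x^0: 2 a_2 + a_0 = 0  ->  2 a_2 = -a_0 = -2  ->  a_2 = -1
  x^1: 6 a_3 + 2 a_1 + 2 a_0 = 0  ->  6 a_3 = -2 a_1 - 2 a_0 = -10  ->  a_3 = -5/3
  x^2: 12 a_4 + 3 a_2 + 2 a_1 = 0  ->  12 a_4 = -3 a_2 - 2 a_1 = -3  ->  a_4 = -1/4
  x^3: 20 a_5 + 4 a_3 + 2 a_2 = 0  ->  20 a_5 = -4 a_3 - 2 a_2 = 26/3  ->  a_5 = 13/30
Truncated series: y(x) = 2 + 3 x - x^2 - (5/3) x^3 - (1/4) x^4 + (13/30) x^5 + O(x^6).

a_0 = 2; a_1 = 3; a_2 = -1; a_3 = -5/3; a_4 = -1/4; a_5 = 13/30


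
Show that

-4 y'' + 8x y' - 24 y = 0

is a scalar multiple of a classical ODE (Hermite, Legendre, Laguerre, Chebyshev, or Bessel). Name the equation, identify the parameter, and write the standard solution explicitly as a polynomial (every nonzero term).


All three coefficients share the factor -4; dividing through by -4 gives  y'' - 2x y' + 6 y = 0.
This matches the Hermite equation y'' - 2x y' + 2n y = 0 with 2n = 6, so n = 3; the polynomial solution is H_3(x).
With y = sum_k a_k x^k, matching x^k gives (k+2)(k+1) a_{k+2} = 2(k - n) a_k = 2(k - 3) a_k. The right side vanishes at k = 3, so the series with the parity of 3 terminates at degree 3.
Standard normalization: leading coefficient of H_n is 2^n, so a_3 = 2^3 = 8. Work downward with a_k = (k+1)(k+2) a_{k+2} / (2(k - n)):
  a_1 = (2)(3)(8) / (2(1 - 3)) = 48/(-4) = -12
Hence H_3(x) = 8 x^3 - 12 x.

H_3(x); series = 8 x^3 - 12 x


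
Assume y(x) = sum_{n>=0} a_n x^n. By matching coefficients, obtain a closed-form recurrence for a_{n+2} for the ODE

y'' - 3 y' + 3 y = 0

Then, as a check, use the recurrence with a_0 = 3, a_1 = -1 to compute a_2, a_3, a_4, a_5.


Substitute y = sum_n a_n x^n.
y''(x) has coefficient (n+2)(n+1) a_{n+2} at x^n;
-3 y'(x) has coefficient -3 (n+1) a_{n+1} at x^n;
3 y(x) has coefficient 3 a_n at x^n.
Matching x^n: (n+2)(n+1) a_{n+2} - 3 (n+1) a_{n+1} + 3 a_n = 0.
Thus a_{n+2} = [3 (n+1) a_{n+1} - 3 a_n] / ((n+1)(n+2)).

Check with a_0 = 3, a_1 = -1 (apply the recurrence for n = 0, 1, 2, 3): a_0 = 3, a_1 = -1, a_2 = -6, a_3 = -11/2, a_4 = -21/8, a_5 = -3/4.

a_(n+2) = [3 (n+1) a_(n+1) - 3 a_n] / ((n+1)(n+2)); check: a_0 = 3, a_1 = -1, a_2 = -6, a_3 = -11/2, a_4 = -21/8, a_5 = -3/4


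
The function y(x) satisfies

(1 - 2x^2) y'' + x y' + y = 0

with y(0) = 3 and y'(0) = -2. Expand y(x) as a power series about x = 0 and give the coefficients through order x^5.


Ansatz: y(x) = sum_{n>=0} a_n x^n, so y'(x) = sum_{n>=1} n a_n x^(n-1) and y''(x) = sum_{n>=2} n(n-1) a_n x^(n-2).
Substitute into P(x) y'' + Q(x) y' + R(x) y = 0 with P(x) = 1 - 2x^2, Q(x) = x, R(x) = 1, and match powers of x.
Initial conditions: a_0 = 3, a_1 = -2.
Setting the coefficient of each power of x to zero and solving order by order (substituting the coefficients already found):
  x^0: 2 a_2 + a_0 = 0  ->  2 a_2 = -a_0 = -3  ->  a_2 = -3/2
  x^1: 6 a_3 + 2 a_1 = 0  ->  6 a_3 = -2 a_1 = 4  ->  a_3 = 2/3
  x^2: 12 a_4 - a_2 = 0  ->  12 a_4 = a_2 = -3/2  ->  a_4 = -1/8
  x^3: 20 a_5 - 8 a_3 = 0  ->  20 a_5 = 8 a_3 = 16/3  ->  a_5 = 4/15
Truncated series: y(x) = 3 - 2 x - (3/2) x^2 + (2/3) x^3 - (1/8) x^4 + (4/15) x^5 + O(x^6).

a_0 = 3; a_1 = -2; a_2 = -3/2; a_3 = 2/3; a_4 = -1/8; a_5 = 4/15


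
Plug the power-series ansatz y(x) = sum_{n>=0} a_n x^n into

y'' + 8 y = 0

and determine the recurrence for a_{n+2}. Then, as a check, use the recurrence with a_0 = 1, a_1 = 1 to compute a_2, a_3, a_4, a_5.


Substitute y = sum_n a_n x^n into y'' + (const) y = 0.
y''(x) = sum_{n>=0} (n+2)(n+1) a_{n+2} x^n.
The ODE becomes sum_n [(n+2)(n+1) a_{n+2} + 8 a_n] x^n = 0.
Setting each coefficient to zero gives the recurrence:
  (n+2)(n+1) a_{n+2} + 8 a_n = 0,
  a_{n+2} = -8 / ((n+1)(n+2)) a_n.

Check with a_0 = 1, a_1 = 1 (apply the recurrence for n = 0, 1, 2, 3): a_0 = 1, a_1 = 1, a_2 = -4, a_3 = -4/3, a_4 = 8/3, a_5 = 8/15.

a_{n+2} = -8/((n+1)(n+2)) * a_n; check: a_0 = 1, a_1 = 1, a_2 = -4, a_3 = -4/3, a_4 = 8/3, a_5 = 8/15


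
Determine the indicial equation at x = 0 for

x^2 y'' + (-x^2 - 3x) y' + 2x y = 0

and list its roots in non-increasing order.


Divide by x^2 to reach normal form y'' + P_1(x) y' + P_2(x) y = 0 with P_1(x) = -1 - 3/x and P_2(x) = 2/x.
x = 0 is a singular point because the y'-coefficient -1 - 3/x has a pole at x = 0 and the y-coefficient 2/x has a pole at x = 0.
It is a regular singular point because x P_1(x) = p(x) = -x - 3 and x^2 P_2(x) = q(x) = 2x are polynomials, hence analytic at x = 0.
p(0) = -3,  q(0) = 0.
Indicial equation: r(r-1) + p(0) r + q(0) = 0, i.e. r^2 + (p(0) - 1) r + q(0) = 0, i.e. r^2 - 4 r = 0.
Discriminant: (-4)^2 - 4(0) = 16, so r = (4 ± 4)/2.
Solving: r_1 = 4, r_2 = 0.

indicial: r^2 - 4 r = 0; roots r_1 = 4, r_2 = 0


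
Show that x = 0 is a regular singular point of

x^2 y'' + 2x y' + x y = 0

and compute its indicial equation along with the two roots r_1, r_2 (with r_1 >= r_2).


Divide by x^2 to reach normal form y'' + P_1(x) y' + P_2(x) y = 0 with P_1(x) = 2/x and P_2(x) = 1/x.
x = 0 is a singular point because the y'-coefficient 2/x has a pole at x = 0 and the y-coefficient 1/x has a pole at x = 0.
It is a regular singular point because x P_1(x) = p(x) = 2 and x^2 P_2(x) = q(x) = x are polynomials, hence analytic at x = 0.
p(0) = 2,  q(0) = 0.
Indicial equation: r(r-1) + p(0) r + q(0) = 0, i.e. r^2 + (p(0) - 1) r + q(0) = 0, i.e. r^2 + 1 r = 0.
Discriminant: (1)^2 - 4(0) = 1, so r = (-1 ± 1)/2.
Solving: r_1 = 0, r_2 = -1.

indicial: r^2 + 1 r = 0; roots r_1 = 0, r_2 = -1


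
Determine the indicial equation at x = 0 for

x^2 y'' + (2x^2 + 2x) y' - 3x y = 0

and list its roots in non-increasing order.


Divide by x^2 to reach normal form y'' + P_1(x) y' + P_2(x) y = 0 with P_1(x) = 2 + 2/x and P_2(x) = -3/x.
x = 0 is a singular point because the y'-coefficient 2 + 2/x has a pole at x = 0 and the y-coefficient -3/x has a pole at x = 0.
It is a regular singular point because x P_1(x) = p(x) = 2x + 2 and x^2 P_2(x) = q(x) = -3x are polynomials, hence analytic at x = 0.
p(0) = 2,  q(0) = 0.
Indicial equation: r(r-1) + p(0) r + q(0) = 0, i.e. r^2 + (p(0) - 1) r + q(0) = 0, i.e. r^2 + 1 r = 0.
Discriminant: (1)^2 - 4(0) = 1, so r = (-1 ± 1)/2.
Solving: r_1 = 0, r_2 = -1.

indicial: r^2 + 1 r = 0; roots r_1 = 0, r_2 = -1


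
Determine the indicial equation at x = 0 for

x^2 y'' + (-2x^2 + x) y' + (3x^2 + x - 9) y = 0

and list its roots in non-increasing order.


Divide by x^2 to reach normal form y'' + P_1(x) y' + P_2(x) y = 0 with P_1(x) = -2 + 1/x and P_2(x) = 3 + 1/x - 9/x^2.
x = 0 is a singular point because the y'-coefficient -2 + 1/x has a pole at x = 0 and the y-coefficient 3 + 1/x - 9/x^2 has a pole at x = 0.
It is a regular singular point because x P_1(x) = p(x) = 1 - 2x and x^2 P_2(x) = q(x) = 3x^2 + x - 9 are polynomials, hence analytic at x = 0.
p(0) = 1,  q(0) = -9.
Indicial equation: r(r-1) + p(0) r + q(0) = 0, i.e. r^2 + (p(0) - 1) r + q(0) = 0, i.e. r^2 - 9 = 0.
Discriminant: (0)^2 - 4(-9) = 36, so r = (0 ± 6)/2.
Solving: r_1 = 3, r_2 = -3.

indicial: r^2 - 9 = 0; roots r_1 = 3, r_2 = -3


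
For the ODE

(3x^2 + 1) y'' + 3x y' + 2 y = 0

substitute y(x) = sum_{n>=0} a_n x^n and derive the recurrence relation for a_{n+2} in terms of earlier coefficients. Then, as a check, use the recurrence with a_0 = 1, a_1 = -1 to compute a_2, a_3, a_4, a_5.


Substitute y = sum_n a_n x^n.
(1 + 3 x^2) y'' contributes (n+2)(n+1) a_{n+2} + 3 n(n-1) a_n at x^n.
3 x y'(x) contributes 3 n a_n at x^n.
2 y(x) contributes 2 a_n at x^n.
Matching x^n: (n+2)(n+1) a_{n+2} + (3 n(n-1) + 3 n + 2) a_n = 0.
Thus a_{n+2} = (-3 n(n-1) - 3 n - 2) / ((n+1)(n+2)) * a_n.

Check with a_0 = 1, a_1 = -1 (apply the recurrence for n = 0, 1, 2, 3): a_0 = 1, a_1 = -1, a_2 = -1, a_3 = 5/6, a_4 = 7/6, a_5 = -29/24.

a_(n+2) = (-3 n(n-1) - 3 n - 2) / ((n+1)(n+2)) * a_n; check: a_0 = 1, a_1 = -1, a_2 = -1, a_3 = 5/6, a_4 = 7/6, a_5 = -29/24


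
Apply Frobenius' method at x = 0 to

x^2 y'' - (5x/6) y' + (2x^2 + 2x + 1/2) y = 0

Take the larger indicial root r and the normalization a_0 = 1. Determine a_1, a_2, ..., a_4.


Write in Frobenius form y'' + (p(x)/x) y' + (q(x)/x^2) y = 0:
  p(x) = -5/6,  q(x) = 2x^2 + 2x + 1/2.
Indicial equation: r(r-1) + (-5/6) r + (1/2) = 0 -> roots r_1 = 3/2, r_2 = 1/3.
Take r = r_1 = 3/2. Let y(x) = x^r sum_{n>=0} a_n x^n with a_0 = 1.
Substitute y = x^r sum a_n x^n and match x^{r+n}. The recurrence is
  D(n) a_n + 2 a_{n-1} + 2 a_{n-2} = 0,  where D(n) = (r+n)(r+n-1) + (-5/6)(r+n) + (1/2).
  a_n = [-2 a_{n-1} - 2 a_{n-2}] / D(n).
Since the indicial polynomial factors as (r - r_1)(r - r_2), D(n) = (r_1 + n - r_1)(r_1 + n - r_2) = n(n + 7/6).
Evaluating step by step (a_0 = 1):
  n = 1: D(1) = 1(1 + 7/6) = 13/6; numerator = -2(1) = -2; a_1 = (-2)/(13/6) = -12/13
  n = 2: D(2) = 2(2 + 7/6) = 19/3; numerator = -2(-12/13) - 2(1) = -2/13; a_2 = (-2/13)/(19/3) = -6/247
  n = 3: D(3) = 3(3 + 7/6) = 25/2; numerator = -2(-6/247) - 2(-12/13) = 36/19; a_3 = (36/19)/(25/2) = 72/475
  n = 4: D(4) = 4(4 + 7/6) = 62/3; numerator = -2(72/475) - 2(-6/247) = -1572/6175; a_4 = (-1572/6175)/(62/3) = -2358/191425

r = 3/2; a_0 = 1; a_1 = -12/13; a_2 = -6/247; a_3 = 72/475; a_4 = -2358/191425


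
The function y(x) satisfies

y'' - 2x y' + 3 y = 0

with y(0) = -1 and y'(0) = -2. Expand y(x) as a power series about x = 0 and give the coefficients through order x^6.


Ansatz: y(x) = sum_{n>=0} a_n x^n, so y'(x) = sum_{n>=1} n a_n x^(n-1) and y''(x) = sum_{n>=2} n(n-1) a_n x^(n-2).
Substitute into P(x) y'' + Q(x) y' + R(x) y = 0 with P(x) = 1, Q(x) = -2x, R(x) = 3, and match powers of x.
Initial conditions: a_0 = -1, a_1 = -2.
Setting the coefficient of each power of x to zero and solving order by order (substituting the coefficients already found):
  x^0: 2 a_2 + 3 a_0 = 0  ->  2 a_2 = -3 a_0 = 3  ->  a_2 = 3/2
  x^1: 6 a_3 + a_1 = 0  ->  6 a_3 = -a_1 = 2  ->  a_3 = 1/3
  x^2: 12 a_4 - a_2 = 0  ->  12 a_4 = a_2 = 3/2  ->  a_4 = 1/8
  x^3: 20 a_5 - 3 a_3 = 0  ->  20 a_5 = 3 a_3 = 1  ->  a_5 = 1/20
  x^4: 30 a_6 - 5 a_4 = 0  ->  30 a_6 = 5 a_4 = 5/8  ->  a_6 = 1/48
Truncated series: y(x) = -1 - 2 x + (3/2) x^2 + (1/3) x^3 + (1/8) x^4 + (1/20) x^5 + (1/48) x^6 + O(x^7).

a_0 = -1; a_1 = -2; a_2 = 3/2; a_3 = 1/3; a_4 = 1/8; a_5 = 1/20; a_6 = 1/48


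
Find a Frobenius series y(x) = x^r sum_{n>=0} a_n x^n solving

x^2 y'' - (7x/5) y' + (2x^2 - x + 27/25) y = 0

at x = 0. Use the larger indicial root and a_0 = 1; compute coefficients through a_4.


Write in Frobenius form y'' + (p(x)/x) y' + (q(x)/x^2) y = 0:
  p(x) = -7/5,  q(x) = 2x^2 - x + 27/25.
Indicial equation: r(r-1) + (-7/5) r + (27/25) = 0 -> roots r_1 = 9/5, r_2 = 3/5.
Take r = r_1 = 9/5. Let y(x) = x^r sum_{n>=0} a_n x^n with a_0 = 1.
Substitute y = x^r sum a_n x^n and match x^{r+n}. The recurrence is
  D(n) a_n - 1 a_{n-1} + 2 a_{n-2} = 0,  where D(n) = (r+n)(r+n-1) + (-7/5)(r+n) + (27/25).
  a_n = [1 a_{n-1} - 2 a_{n-2}] / D(n).
Since the indicial polynomial factors as (r - r_1)(r - r_2), D(n) = (r_1 + n - r_1)(r_1 + n - r_2) = n(n + 6/5).
Evaluating step by step (a_0 = 1):
  n = 1: D(1) = 1(1 + 6/5) = 11/5; numerator = 1(1) = 1; a_1 = (1)/(11/5) = 5/11
  n = 2: D(2) = 2(2 + 6/5) = 32/5; numerator = 1(5/11) - 2(1) = -17/11; a_2 = (-17/11)/(32/5) = -85/352
  n = 3: D(3) = 3(3 + 6/5) = 63/5; numerator = 1(-85/352) - 2(5/11) = -405/352; a_3 = (-405/352)/(63/5) = -225/2464
  n = 4: D(4) = 4(4 + 6/5) = 104/5; numerator = 1(-225/2464) - 2(-85/352) = 965/2464; a_4 = (965/2464)/(104/5) = 4825/256256

r = 9/5; a_0 = 1; a_1 = 5/11; a_2 = -85/352; a_3 = -225/2464; a_4 = 4825/256256


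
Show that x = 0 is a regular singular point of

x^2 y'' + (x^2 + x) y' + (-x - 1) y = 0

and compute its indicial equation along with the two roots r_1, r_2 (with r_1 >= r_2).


Divide by x^2 to reach normal form y'' + P_1(x) y' + P_2(x) y = 0 with P_1(x) = 1 + 1/x and P_2(x) = -1/x - 1/x^2.
x = 0 is a singular point because the y'-coefficient 1 + 1/x has a pole at x = 0 and the y-coefficient -1/x - 1/x^2 has a pole at x = 0.
It is a regular singular point because x P_1(x) = p(x) = x + 1 and x^2 P_2(x) = q(x) = -x - 1 are polynomials, hence analytic at x = 0.
p(0) = 1,  q(0) = -1.
Indicial equation: r(r-1) + p(0) r + q(0) = 0, i.e. r^2 + (p(0) - 1) r + q(0) = 0, i.e. r^2 - 1 = 0.
Discriminant: (0)^2 - 4(-1) = 4, so r = (0 ± 2)/2.
Solving: r_1 = 1, r_2 = -1.

indicial: r^2 - 1 = 0; roots r_1 = 1, r_2 = -1


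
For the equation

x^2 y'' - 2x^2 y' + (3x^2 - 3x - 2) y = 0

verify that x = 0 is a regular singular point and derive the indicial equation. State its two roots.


Divide by x^2 to reach normal form y'' + P_1(x) y' + P_2(x) y = 0 with P_1(x) = -2 and P_2(x) = 3 - 3/x - 2/x^2.
x = 0 is a singular point because the y-coefficient 3 - 3/x - 2/x^2 has a pole at x = 0.
It is a regular singular point because x P_1(x) = p(x) = -2x and x^2 P_2(x) = q(x) = 3x^2 - 3x - 2 are polynomials, hence analytic at x = 0.
p(0) = 0,  q(0) = -2.
Indicial equation: r(r-1) + p(0) r + q(0) = 0, i.e. r^2 + (p(0) - 1) r + q(0) = 0, i.e. r^2 - 1 r - 2 = 0.
Discriminant: (-1)^2 - 4(-2) = 9, so r = (1 ± 3)/2.
Solving: r_1 = 2, r_2 = -1.

indicial: r^2 - 1 r - 2 = 0; roots r_1 = 2, r_2 = -1


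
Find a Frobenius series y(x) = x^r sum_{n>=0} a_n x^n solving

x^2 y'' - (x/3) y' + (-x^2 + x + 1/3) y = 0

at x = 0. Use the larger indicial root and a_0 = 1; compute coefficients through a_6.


Write in Frobenius form y'' + (p(x)/x) y' + (q(x)/x^2) y = 0:
  p(x) = -1/3,  q(x) = -x^2 + x + 1/3.
Indicial equation: r(r-1) + (-1/3) r + (1/3) = 0 -> roots r_1 = 1, r_2 = 1/3.
Take r = r_1 = 1. Let y(x) = x^r sum_{n>=0} a_n x^n with a_0 = 1.
Substitute y = x^r sum a_n x^n and match x^{r+n}. The recurrence is
  D(n) a_n + 1 a_{n-1} - 1 a_{n-2} = 0,  where D(n) = (r+n)(r+n-1) + (-1/3)(r+n) + (1/3).
  a_n = [-1 a_{n-1} + 1 a_{n-2}] / D(n).
Since the indicial polynomial factors as (r - r_1)(r - r_2), D(n) = (r_1 + n - r_1)(r_1 + n - r_2) = n(n + 2/3).
Evaluating step by step (a_0 = 1):
  n = 1: D(1) = 1(1 + 2/3) = 5/3; numerator = -1(1) = -1; a_1 = (-1)/(5/3) = -3/5
  n = 2: D(2) = 2(2 + 2/3) = 16/3; numerator = -1(-3/5) + 1(1) = 8/5; a_2 = (8/5)/(16/3) = 3/10
  n = 3: D(3) = 3(3 + 2/3) = 11; numerator = -1(3/10) + 1(-3/5) = -9/10; a_3 = (-9/10)/(11) = -9/110
  n = 4: D(4) = 4(4 + 2/3) = 56/3; numerator = -1(-9/110) + 1(3/10) = 21/55; a_4 = (21/55)/(56/3) = 9/440
  n = 5: D(5) = 5(5 + 2/3) = 85/3; numerator = -1(9/440) + 1(-9/110) = -9/88; a_5 = (-9/88)/(85/3) = -27/7480
  n = 6: D(6) = 6(6 + 2/3) = 40; numerator = -1(-27/7480) + 1(9/440) = 9/374; a_6 = (9/374)/(40) = 9/14960

r = 1; a_0 = 1; a_1 = -3/5; a_2 = 3/10; a_3 = -9/110; a_4 = 9/440; a_5 = -27/7480; a_6 = 9/14960


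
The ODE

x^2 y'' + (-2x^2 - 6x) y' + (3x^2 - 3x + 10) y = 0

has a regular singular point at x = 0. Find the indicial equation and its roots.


Divide by x^2 to reach normal form y'' + P_1(x) y' + P_2(x) y = 0 with P_1(x) = -2 - 6/x and P_2(x) = 3 - 3/x + 10/x^2.
x = 0 is a singular point because the y'-coefficient -2 - 6/x has a pole at x = 0 and the y-coefficient 3 - 3/x + 10/x^2 has a pole at x = 0.
It is a regular singular point because x P_1(x) = p(x) = -2x - 6 and x^2 P_2(x) = q(x) = 3x^2 - 3x + 10 are polynomials, hence analytic at x = 0.
p(0) = -6,  q(0) = 10.
Indicial equation: r(r-1) + p(0) r + q(0) = 0, i.e. r^2 + (p(0) - 1) r + q(0) = 0, i.e. r^2 - 7 r + 10 = 0.
Discriminant: (-7)^2 - 4(10) = 9, so r = (7 ± 3)/2.
Solving: r_1 = 5, r_2 = 2.

indicial: r^2 - 7 r + 10 = 0; roots r_1 = 5, r_2 = 2


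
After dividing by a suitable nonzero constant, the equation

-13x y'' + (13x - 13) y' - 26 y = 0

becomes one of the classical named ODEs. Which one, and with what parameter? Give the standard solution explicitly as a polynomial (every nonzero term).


All three coefficients share the factor -13; dividing through by -13 gives  x y'' + (1 - x) y' + 2 y = 0.
This matches the Laguerre equation x y'' + (1 - x) y' + n y = 0 with n = 2; the polynomial solution is L_2(x).
With y = sum_k a_k x^k, matching x^k gives (k+1)k a_{k+1} + (k+1) a_{k+1} - k a_k + n a_k = 0, i.e. (k+1)^2 a_{k+1} = (k - n) a_k = (k - 2) a_k. The right side vanishes at k = 2, so the series terminates at degree 2.
Standard normalization L_n(0) = 1 gives a_0 = 1. Work upward with a_{k+1} = (k - 2) a_k / (k+1)^2:
  a_1 = (0 - 2)(1) / 1^2 = -2/1 = -2
  a_2 = (1 - 2)(-2) / 2^2 = 2/4 = 1/2
Hence L_2(x) = x^2/2 - 2 x + 1.

L_2(x); series = x^2/2 - 2 x + 1


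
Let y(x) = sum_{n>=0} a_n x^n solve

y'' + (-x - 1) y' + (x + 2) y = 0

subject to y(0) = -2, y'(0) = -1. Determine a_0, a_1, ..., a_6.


Ansatz: y(x) = sum_{n>=0} a_n x^n, so y'(x) = sum_{n>=1} n a_n x^(n-1) and y''(x) = sum_{n>=2} n(n-1) a_n x^(n-2).
Substitute into P(x) y'' + Q(x) y' + R(x) y = 0 with P(x) = 1, Q(x) = -x - 1, R(x) = x + 2, and match powers of x.
Initial conditions: a_0 = -2, a_1 = -1.
Setting the coefficient of each power of x to zero and solving order by order (substituting the coefficients already found):
  x^0: 2 a_2 - a_1 + 2 a_0 = 0  ->  2 a_2 = a_1 - 2 a_0 = 3  ->  a_2 = 3/2
  x^1: 6 a_3 - 2 a_2 + a_1 + a_0 = 0  ->  6 a_3 = 2 a_2 - a_1 - a_0 = 6  ->  a_3 = 1
  x^2: 12 a_4 - 3 a_3 + a_1 = 0  ->  12 a_4 = 3 a_3 - a_1 = 4  ->  a_4 = 1/3
  x^3: 20 a_5 - 4 a_4 - a_3 + a_2 = 0  ->  20 a_5 = 4 a_4 + a_3 - a_2 = 5/6  ->  a_5 = 1/24
  x^4: 30 a_6 - 5 a_5 - 2 a_4 + a_3 = 0  ->  30 a_6 = 5 a_5 + 2 a_4 - a_3 = -1/8  ->  a_6 = -1/240
Truncated series: y(x) = -2 - x + (3/2) x^2 + x^3 + (1/3) x^4 + (1/24) x^5 - (1/240) x^6 + O(x^7).

a_0 = -2; a_1 = -1; a_2 = 3/2; a_3 = 1; a_4 = 1/3; a_5 = 1/24; a_6 = -1/240


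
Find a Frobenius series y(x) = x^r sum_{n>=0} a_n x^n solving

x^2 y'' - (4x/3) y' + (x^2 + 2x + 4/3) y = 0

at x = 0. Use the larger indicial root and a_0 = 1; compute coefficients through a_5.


Write in Frobenius form y'' + (p(x)/x) y' + (q(x)/x^2) y = 0:
  p(x) = -4/3,  q(x) = x^2 + 2x + 4/3.
Indicial equation: r(r-1) + (-4/3) r + (4/3) = 0 -> roots r_1 = 4/3, r_2 = 1.
Take r = r_1 = 4/3. Let y(x) = x^r sum_{n>=0} a_n x^n with a_0 = 1.
Substitute y = x^r sum a_n x^n and match x^{r+n}. The recurrence is
  D(n) a_n + 2 a_{n-1} + 1 a_{n-2} = 0,  where D(n) = (r+n)(r+n-1) + (-4/3)(r+n) + (4/3).
  a_n = [-2 a_{n-1} - 1 a_{n-2}] / D(n).
Since the indicial polynomial factors as (r - r_1)(r - r_2), D(n) = (r_1 + n - r_1)(r_1 + n - r_2) = n(n + 1/3).
Evaluating step by step (a_0 = 1):
  n = 1: D(1) = 1(1 + 1/3) = 4/3; numerator = -2(1) = -2; a_1 = (-2)/(4/3) = -3/2
  n = 2: D(2) = 2(2 + 1/3) = 14/3; numerator = -2(-3/2) - 1(1) = 2; a_2 = (2)/(14/3) = 3/7
  n = 3: D(3) = 3(3 + 1/3) = 10; numerator = -2(3/7) - 1(-3/2) = 9/14; a_3 = (9/14)/(10) = 9/140
  n = 4: D(4) = 4(4 + 1/3) = 52/3; numerator = -2(9/140) - 1(3/7) = -39/70; a_4 = (-39/70)/(52/3) = -9/280
  n = 5: D(5) = 5(5 + 1/3) = 80/3; numerator = -2(-9/280) - 1(9/140) = 0; a_5 = (0)/(80/3) = 0

r = 4/3; a_0 = 1; a_1 = -3/2; a_2 = 3/7; a_3 = 9/140; a_4 = -9/280; a_5 = 0


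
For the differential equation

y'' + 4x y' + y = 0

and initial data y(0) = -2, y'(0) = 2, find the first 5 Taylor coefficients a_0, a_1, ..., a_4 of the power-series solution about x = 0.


Ansatz: y(x) = sum_{n>=0} a_n x^n, so y'(x) = sum_{n>=1} n a_n x^(n-1) and y''(x) = sum_{n>=2} n(n-1) a_n x^(n-2).
Substitute into P(x) y'' + Q(x) y' + R(x) y = 0 with P(x) = 1, Q(x) = 4x, R(x) = 1, and match powers of x.
Initial conditions: a_0 = -2, a_1 = 2.
Setting the coefficient of each power of x to zero and solving order by order (substituting the coefficients already found):
  x^0: 2 a_2 + a_0 = 0  ->  2 a_2 = -a_0 = 2  ->  a_2 = 1
  x^1: 6 a_3 + 5 a_1 = 0  ->  6 a_3 = -5 a_1 = -10  ->  a_3 = -5/3
  x^2: 12 a_4 + 9 a_2 = 0  ->  12 a_4 = -9 a_2 = -9  ->  a_4 = -3/4
Truncated series: y(x) = -2 + 2 x + x^2 - (5/3) x^3 - (3/4) x^4 + O(x^5).

a_0 = -2; a_1 = 2; a_2 = 1; a_3 = -5/3; a_4 = -3/4
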